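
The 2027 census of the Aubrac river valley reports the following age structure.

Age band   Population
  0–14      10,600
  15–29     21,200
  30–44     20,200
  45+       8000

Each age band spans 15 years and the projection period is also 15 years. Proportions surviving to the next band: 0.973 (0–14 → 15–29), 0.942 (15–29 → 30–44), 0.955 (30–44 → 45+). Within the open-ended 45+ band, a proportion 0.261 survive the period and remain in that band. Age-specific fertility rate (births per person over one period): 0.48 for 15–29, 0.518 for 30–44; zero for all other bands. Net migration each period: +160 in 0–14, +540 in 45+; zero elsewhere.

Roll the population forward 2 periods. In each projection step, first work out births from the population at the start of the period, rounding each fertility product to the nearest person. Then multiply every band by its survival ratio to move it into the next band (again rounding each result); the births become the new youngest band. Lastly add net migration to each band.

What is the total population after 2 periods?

Period 1:
Births: 21200 × 0.48 = 10176, 20200 × 0.518 = 10464 → total 20640
15–29: 10600 × 0.973 = 10314
30–44: 21200 × 0.942 = 19970
45+: 20200 × 0.955 + 8000 × 0.261 = 19291 + 2088 = 21379
Net migration: 0–14 + 160 → 20800; 45+ + 540 → 21919
→ [20800, 10314, 19970, 21919]
Period 2:
Births: 10314 × 0.48 = 4951, 19970 × 0.518 = 10344 → total 15295
15–29: 20800 × 0.973 = 20238
30–44: 10314 × 0.942 = 9716
45+: 19970 × 0.955 + 21919 × 0.261 = 19071 + 5721 = 24792
Net migration: 0–14 + 160 → 15455; 45+ + 540 → 25332
→ [15455, 20238, 9716, 25332]
Total after period 2: 15455 + 20238 + 9716 + 25332 = 70741

70741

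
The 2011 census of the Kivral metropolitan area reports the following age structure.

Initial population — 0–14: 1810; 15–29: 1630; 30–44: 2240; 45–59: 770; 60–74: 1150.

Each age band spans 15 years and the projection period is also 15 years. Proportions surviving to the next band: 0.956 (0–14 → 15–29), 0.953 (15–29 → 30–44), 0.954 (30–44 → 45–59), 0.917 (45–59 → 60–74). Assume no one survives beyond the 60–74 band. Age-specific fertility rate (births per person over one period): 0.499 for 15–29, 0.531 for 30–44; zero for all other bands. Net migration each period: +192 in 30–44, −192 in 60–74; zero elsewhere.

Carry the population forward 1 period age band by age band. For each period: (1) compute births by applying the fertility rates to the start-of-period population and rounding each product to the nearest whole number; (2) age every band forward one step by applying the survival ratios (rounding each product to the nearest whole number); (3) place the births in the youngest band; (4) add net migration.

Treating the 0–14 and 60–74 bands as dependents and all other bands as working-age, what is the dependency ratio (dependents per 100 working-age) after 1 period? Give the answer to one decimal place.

44.8

After projecting period 1:
Births: 1630 * 0.499 = 813, 2240 * 0.531 = 1189 → 2002
15–29: 1810 * 0.956 = 1730
30–44: 1630 * 0.953 = 1553
45–59: 2240 * 0.954 = 2137
60–74: 770 * 0.917 = 706
Net migration: 30–44 + 192 → 1745; 60–74 − 192 → 514
Population now: 0–14=2002, 15–29=1730, 30–44=1745, 45–59=2137, 60–74=514
Dependents (band 0–14 + band 60–74) = 2002 + 514 = 2516; working-age = 5612; ratio = 2516/5612 × 100 = 44.8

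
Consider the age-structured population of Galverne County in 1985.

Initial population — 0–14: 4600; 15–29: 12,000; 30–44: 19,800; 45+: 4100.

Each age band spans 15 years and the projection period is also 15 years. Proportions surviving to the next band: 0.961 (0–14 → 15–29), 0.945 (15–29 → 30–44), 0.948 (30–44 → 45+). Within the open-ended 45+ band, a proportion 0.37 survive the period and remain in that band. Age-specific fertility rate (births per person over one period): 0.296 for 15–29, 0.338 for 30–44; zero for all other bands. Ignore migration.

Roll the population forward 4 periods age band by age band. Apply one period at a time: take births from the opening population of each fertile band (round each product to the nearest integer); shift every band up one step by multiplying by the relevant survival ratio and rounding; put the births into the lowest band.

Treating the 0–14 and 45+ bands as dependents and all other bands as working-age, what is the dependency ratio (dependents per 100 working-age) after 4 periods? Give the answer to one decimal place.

Period 1.
Births: 12000 × 0.296 = 3552, 19800 × 0.338 = 6692 — total 10244
15–29: 4600 × 0.961 = 4421
30–44: 12000 × 0.945 = 11340
45+: 19800 × 0.948 + 4100 × 0.37 = 18770 + 1517 = 20287
End of period: [10244, 4421, 11340, 20287]
Period 2.
Births: 4421 × 0.296 = 1309, 11340 × 0.338 = 3833 — total 5142
15–29: 10244 × 0.961 = 9844
30–44: 4421 × 0.945 = 4178
45+: 11340 × 0.948 + 20287 × 0.37 = 10750 + 7506 = 18256
End of period: [5142, 9844, 4178, 18256]
Period 3.
Births: 9844 × 0.296 = 2914, 4178 × 0.338 = 1412 — total 4326
15–29: 5142 × 0.961 = 4941
30–44: 9844 × 0.945 = 9303
45+: 4178 × 0.948 + 18256 × 0.37 = 3961 + 6755 = 10716
End of period: [4326, 4941, 9303, 10716]
Period 4.
Births: 4941 × 0.296 = 1463, 9303 × 0.338 = 3144 — total 4607
15–29: 4326 × 0.961 = 4157
30–44: 4941 × 0.945 = 4669
45+: 9303 × 0.948 + 10716 × 0.37 = 8819 + 3965 = 12784
End of period: [4607, 4157, 4669, 12784]
Dependents (band 0–14 + band 45+) = 4607 + 12784 = 17391; working-age = 8826; ratio = 17391/8826 × 100 = 197.0

197.0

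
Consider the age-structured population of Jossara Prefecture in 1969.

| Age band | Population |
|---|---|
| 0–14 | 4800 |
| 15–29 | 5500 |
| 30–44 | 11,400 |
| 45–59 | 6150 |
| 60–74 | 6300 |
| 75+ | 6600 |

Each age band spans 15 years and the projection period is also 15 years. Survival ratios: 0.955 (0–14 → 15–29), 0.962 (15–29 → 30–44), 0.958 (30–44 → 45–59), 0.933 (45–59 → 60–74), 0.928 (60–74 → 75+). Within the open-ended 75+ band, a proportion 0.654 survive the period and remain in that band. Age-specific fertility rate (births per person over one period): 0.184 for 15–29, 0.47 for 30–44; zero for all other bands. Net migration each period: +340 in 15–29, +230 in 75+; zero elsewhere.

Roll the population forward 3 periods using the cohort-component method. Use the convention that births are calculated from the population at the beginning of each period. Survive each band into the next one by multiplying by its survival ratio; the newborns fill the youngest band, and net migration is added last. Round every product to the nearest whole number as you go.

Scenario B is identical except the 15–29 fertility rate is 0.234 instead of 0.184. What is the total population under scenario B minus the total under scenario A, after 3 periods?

[period 1]
Births: 5500 * 0.184 = 1012 ; 11400 * 0.47 = 5358 — total 6370
15–29: 4800 * 0.955 = 4584
30–44: 5500 * 0.962 = 5291
45–59: 11400 * 0.958 = 10921
60–74: 6150 * 0.933 = 5738
75+: 6300 * 0.928 + 6600 * 0.654 = 5846 + 4316 = 10162
Net migration: 15–29 + 340 → 4924; 75+ + 230 → 10392
Giving 6370 / 4924 / 5291 / 10921 / 5738 / 10392.
[period 2]
Births: 4924 * 0.184 = 906 ; 5291 * 0.47 = 2487 — total 3393
15–29: 6370 * 0.955 = 6083
30–44: 4924 * 0.962 = 4737
45–59: 5291 * 0.958 = 5069
60–74: 10921 * 0.933 = 10189
75+: 5738 * 0.928 + 10392 * 0.654 = 5325 + 6796 = 12121
Net migration: 15–29 + 340 → 6423; 75+ + 230 → 12351
Giving 3393 / 6423 / 4737 / 5069 / 10189 / 12351.
[period 3]
Births: 6423 * 0.184 = 1182 ; 4737 * 0.47 = 2226 — total 3408
15–29: 3393 * 0.955 = 3240
30–44: 6423 * 0.962 = 6179
45–59: 4737 * 0.958 = 4538
60–74: 5069 * 0.933 = 4729
75+: 10189 * 0.928 + 12351 * 0.654 = 9455 + 8078 = 17533
Net migration: 15–29 + 340 → 3580; 75+ + 230 → 17763
Giving 3408 / 3580 / 6179 / 4538 / 4729 / 17763.
Scenario A total after 3 periods: 40197
Scenario B projection —
[period 1]
Births: 5500 * 0.234 = 1287 ; 11400 * 0.47 = 5358 — total 6645
15–29: 4800 * 0.955 = 4584
30–44: 5500 * 0.962 = 5291
45–59: 11400 * 0.958 = 10921
60–74: 6150 * 0.933 = 5738
75+: 6300 * 0.928 + 6600 * 0.654 = 5846 + 4316 = 10162
Net migration: 15–29 + 340 → 4924; 75+ + 230 → 10392
Giving 6645 / 4924 / 5291 / 10921 / 5738 / 10392.
[period 2]
Births: 4924 * 0.234 = 1152 ; 5291 * 0.47 = 2487 — total 3639
15–29: 6645 * 0.955 = 6346
30–44: 4924 * 0.962 = 4737
45–59: 5291 * 0.958 = 5069
60–74: 10921 * 0.933 = 10189
75+: 5738 * 0.928 + 10392 * 0.654 = 5325 + 6796 = 12121
Net migration: 15–29 + 340 → 6686; 75+ + 230 → 12351
Giving 3639 / 6686 / 4737 / 5069 / 10189 / 12351.
[period 3]
Births: 6686 * 0.234 = 1565 ; 4737 * 0.47 = 2226 — total 3791
15–29: 3639 * 0.955 = 3475
30–44: 6686 * 0.962 = 6432
45–59: 4737 * 0.958 = 4538
60–74: 5069 * 0.933 = 4729
75+: 10189 * 0.928 + 12351 * 0.654 = 9455 + 8078 = 17533
Net migration: 15–29 + 340 → 3815; 75+ + 230 → 17763
Giving 3791 / 3815 / 6432 / 4538 / 4729 / 17763.
Scenario B total after 3 periods: 41068
Difference B − A = 41068 − 40197 = 871

871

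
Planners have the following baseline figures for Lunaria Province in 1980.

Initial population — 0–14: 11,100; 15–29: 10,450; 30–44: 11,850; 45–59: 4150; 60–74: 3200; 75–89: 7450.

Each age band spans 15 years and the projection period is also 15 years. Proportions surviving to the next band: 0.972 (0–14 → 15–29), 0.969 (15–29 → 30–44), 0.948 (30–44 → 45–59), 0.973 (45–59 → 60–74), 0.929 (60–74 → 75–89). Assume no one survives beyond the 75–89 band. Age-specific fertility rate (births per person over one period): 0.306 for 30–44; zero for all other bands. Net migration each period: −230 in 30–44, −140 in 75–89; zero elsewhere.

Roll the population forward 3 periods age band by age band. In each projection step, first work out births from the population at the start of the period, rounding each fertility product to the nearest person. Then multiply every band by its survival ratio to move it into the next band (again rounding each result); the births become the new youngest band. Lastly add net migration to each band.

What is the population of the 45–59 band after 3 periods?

9693

(Bands numbered youngest = 1 to oldest = 6.)
[period 1]
Births: 11850 × 0.306 = 3626
Band 2: 11100 × 0.972 = 10789
Band 3: 10450 × 0.969 = 10126
Band 4: 11850 × 0.948 = 11234
Band 5: 4150 × 0.973 = 4038
Band 6: 3200 × 0.929 = 2973
Net migration: Band 3 − 230 → 9896; Band 6 − 140 → 2833
→ [3626, 10789, 9896, 11234, 4038, 2833]
[period 2]
Births: 9896 × 0.306 = 3028
Band 2: 3626 × 0.972 = 3524
Band 3: 10789 × 0.969 = 10455
Band 4: 9896 × 0.948 = 9381
Band 5: 11234 × 0.973 = 10931
Band 6: 4038 × 0.929 = 3751
Net migration: Band 3 − 230 → 10225; Band 6 − 140 → 3611
→ [3028, 3524, 10225, 9381, 10931, 3611]
[period 3]
Births: 10225 × 0.306 = 3129
Band 2: 3028 × 0.972 = 2943
Band 3: 3524 × 0.969 = 3415
Band 4: 10225 × 0.948 = 9693
Band 5: 9381 × 0.973 = 9128
Band 6: 10931 × 0.929 = 10155
Net migration: Band 3 − 230 → 3185; Band 6 − 140 → 10015
→ [3129, 2943, 3185, 9693, 9128, 10015]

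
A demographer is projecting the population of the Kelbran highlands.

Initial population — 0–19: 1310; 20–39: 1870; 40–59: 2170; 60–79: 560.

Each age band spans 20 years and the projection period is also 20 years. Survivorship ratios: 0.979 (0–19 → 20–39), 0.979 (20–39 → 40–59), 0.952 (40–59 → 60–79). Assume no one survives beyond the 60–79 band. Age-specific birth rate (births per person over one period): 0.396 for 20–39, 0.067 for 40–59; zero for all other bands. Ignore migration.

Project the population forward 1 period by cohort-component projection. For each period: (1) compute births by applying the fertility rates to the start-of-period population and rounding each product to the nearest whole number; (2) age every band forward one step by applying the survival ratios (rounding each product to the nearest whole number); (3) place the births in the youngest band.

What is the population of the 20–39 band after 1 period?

Period 1.
Births: 1870 × 0.396 = 741 ; 2170 × 0.067 = 145 — total 886
20–39: 1310 × 0.979 = 1282
40–59: 1870 × 0.979 = 1831
60–79: 2170 × 0.952 = 2066
Population now: 0–19=886, 20–39=1282, 40–59=1831, 60–79=2066

1282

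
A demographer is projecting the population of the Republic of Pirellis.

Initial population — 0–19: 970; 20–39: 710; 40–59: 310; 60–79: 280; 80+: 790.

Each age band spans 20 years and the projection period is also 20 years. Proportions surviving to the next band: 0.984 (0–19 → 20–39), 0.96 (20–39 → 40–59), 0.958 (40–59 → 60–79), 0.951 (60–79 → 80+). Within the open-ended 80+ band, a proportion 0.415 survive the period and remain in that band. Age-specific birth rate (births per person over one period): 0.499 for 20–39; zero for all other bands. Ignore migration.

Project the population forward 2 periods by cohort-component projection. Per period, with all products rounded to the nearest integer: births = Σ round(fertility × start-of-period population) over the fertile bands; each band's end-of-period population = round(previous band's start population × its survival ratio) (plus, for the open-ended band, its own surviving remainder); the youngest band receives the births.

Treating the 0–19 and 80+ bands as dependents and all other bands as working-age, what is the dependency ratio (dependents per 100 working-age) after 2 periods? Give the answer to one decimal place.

52.4

Call the groups 1 to 5, youngest first.
— Period 1 —
Births: 710 × 0.499 = 354
Group 2: 970 × 0.984 = 954
Group 3: 710 × 0.96 = 682
Group 4: 310 × 0.958 = 297
Group 5: 280 × 0.951 + 790 × 0.415 = 266 + 328 = 594
Population now: 0–19=354, 20–39=954, 40–59=682, 60–79=297, 80+=594
— Period 2 —
Births: 954 × 0.499 = 476
Group 2: 354 × 0.984 = 348
Group 3: 954 × 0.96 = 916
Group 4: 682 × 0.958 = 653
Group 5: 297 × 0.951 + 594 × 0.415 = 282 + 247 = 529
Population now: 0–19=476, 20–39=348, 40–59=916, 60–79=653, 80+=529
Dependents (band 0–19 + band 80+) = 476 + 529 = 1005; working-age = 1917; ratio = 1005/1917 × 100 = 52.4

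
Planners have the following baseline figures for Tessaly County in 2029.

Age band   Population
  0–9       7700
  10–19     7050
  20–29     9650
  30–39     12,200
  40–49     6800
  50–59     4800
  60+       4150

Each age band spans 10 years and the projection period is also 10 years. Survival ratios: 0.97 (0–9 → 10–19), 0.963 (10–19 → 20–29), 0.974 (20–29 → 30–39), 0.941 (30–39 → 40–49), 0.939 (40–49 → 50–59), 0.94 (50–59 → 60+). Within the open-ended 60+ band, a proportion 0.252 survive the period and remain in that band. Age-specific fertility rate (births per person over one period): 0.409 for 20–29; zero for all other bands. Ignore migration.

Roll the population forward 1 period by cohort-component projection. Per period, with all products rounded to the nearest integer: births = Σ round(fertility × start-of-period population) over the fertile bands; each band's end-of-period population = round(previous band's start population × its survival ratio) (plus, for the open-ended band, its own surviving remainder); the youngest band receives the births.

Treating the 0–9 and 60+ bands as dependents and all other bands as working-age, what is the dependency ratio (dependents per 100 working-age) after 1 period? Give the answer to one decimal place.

22.9

— Period 1 —
Births: 9650 * 0.409 = 3947
10–19: 7700 * 0.97 = 7469
20–29: 7050 * 0.963 = 6789
30–39: 9650 * 0.974 = 9399
40–49: 12200 * 0.941 = 11480
50–59: 6800 * 0.939 = 6385
60+: 4800 * 0.94 + 4150 * 0.252 = 4512 + 1046 = 5558
Population now: 0–9=3947, 10–19=7469, 20–29=6789, 30–39=9399, 40–49=11480, 50–59=6385, 60+=5558
Dependents (band 0–9 + band 60+) = 3947 + 5558 = 9505; working-age = 41522; ratio = 9505/41522 × 100 = 22.9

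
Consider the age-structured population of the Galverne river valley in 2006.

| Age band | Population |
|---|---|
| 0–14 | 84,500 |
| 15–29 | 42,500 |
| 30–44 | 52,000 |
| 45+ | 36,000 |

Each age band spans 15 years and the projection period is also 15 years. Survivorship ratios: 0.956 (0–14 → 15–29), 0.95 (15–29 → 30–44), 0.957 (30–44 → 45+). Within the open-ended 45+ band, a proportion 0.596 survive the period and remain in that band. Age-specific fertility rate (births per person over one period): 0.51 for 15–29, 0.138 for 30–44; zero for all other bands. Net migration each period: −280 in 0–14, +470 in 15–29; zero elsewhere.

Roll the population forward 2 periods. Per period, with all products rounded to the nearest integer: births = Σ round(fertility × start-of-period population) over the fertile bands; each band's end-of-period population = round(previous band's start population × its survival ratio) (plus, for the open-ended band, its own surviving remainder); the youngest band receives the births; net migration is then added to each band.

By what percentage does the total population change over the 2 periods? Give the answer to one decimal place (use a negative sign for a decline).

8.3

— Period 1 —
Births: 42500 * 0.51 = 21675 ; 52000 * 0.138 = 7176 ⇒ total 28851
15–29: 84500 * 0.956 = 80782
30–44: 42500 * 0.95 = 40375
45+: 52000 * 0.957 + 36000 * 0.596 = 49764 + 21456 = 71220
Net migration: 0–14 − 280 → 28571; 15–29 + 470 → 81252
→ [28571, 81252, 40375, 71220]
— Period 2 —
Births: 81252 * 0.51 = 41439 ; 40375 * 0.138 = 5572 ⇒ total 47011
15–29: 28571 * 0.956 = 27314
30–44: 81252 * 0.95 = 77189
45+: 40375 * 0.957 + 71220 * 0.596 = 38639 + 42447 = 81086
Net migration: 0–14 − 280 → 46731; 15–29 + 470 → 27784
→ [46731, 27784, 77189, 81086]
Total: 215000 → 232790; change = 17790; percentage change = 8.3%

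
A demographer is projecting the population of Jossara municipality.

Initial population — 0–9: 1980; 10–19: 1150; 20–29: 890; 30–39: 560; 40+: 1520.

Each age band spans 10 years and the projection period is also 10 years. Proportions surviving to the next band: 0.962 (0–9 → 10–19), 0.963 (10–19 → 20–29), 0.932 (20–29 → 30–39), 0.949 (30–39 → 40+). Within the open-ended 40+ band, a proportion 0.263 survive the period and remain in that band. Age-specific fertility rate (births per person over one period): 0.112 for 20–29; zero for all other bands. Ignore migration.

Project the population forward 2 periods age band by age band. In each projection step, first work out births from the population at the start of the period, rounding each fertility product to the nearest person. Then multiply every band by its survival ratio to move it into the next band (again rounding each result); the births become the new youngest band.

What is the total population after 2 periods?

4119

— Period 1 —
Births: 890 × 0.112 = 100
10–19: 1980 × 0.962 = 1905
20–29: 1150 × 0.963 = 1107
30–39: 890 × 0.932 = 829
40+: 560 × 0.949 + 1520 × 0.263 = 531 + 400 = 931
Giving 100 / 1905 / 1107 / 829 / 931.
— Period 2 —
Births: 1107 × 0.112 = 124
10–19: 100 × 0.962 = 96
20–29: 1905 × 0.963 = 1835
30–39: 1107 × 0.932 = 1032
40+: 829 × 0.949 + 931 × 0.263 = 787 + 245 = 1032
Giving 124 / 96 / 1835 / 1032 / 1032.
Total after period 2: 124 + 96 + 1835 + 1032 + 1032 = 4119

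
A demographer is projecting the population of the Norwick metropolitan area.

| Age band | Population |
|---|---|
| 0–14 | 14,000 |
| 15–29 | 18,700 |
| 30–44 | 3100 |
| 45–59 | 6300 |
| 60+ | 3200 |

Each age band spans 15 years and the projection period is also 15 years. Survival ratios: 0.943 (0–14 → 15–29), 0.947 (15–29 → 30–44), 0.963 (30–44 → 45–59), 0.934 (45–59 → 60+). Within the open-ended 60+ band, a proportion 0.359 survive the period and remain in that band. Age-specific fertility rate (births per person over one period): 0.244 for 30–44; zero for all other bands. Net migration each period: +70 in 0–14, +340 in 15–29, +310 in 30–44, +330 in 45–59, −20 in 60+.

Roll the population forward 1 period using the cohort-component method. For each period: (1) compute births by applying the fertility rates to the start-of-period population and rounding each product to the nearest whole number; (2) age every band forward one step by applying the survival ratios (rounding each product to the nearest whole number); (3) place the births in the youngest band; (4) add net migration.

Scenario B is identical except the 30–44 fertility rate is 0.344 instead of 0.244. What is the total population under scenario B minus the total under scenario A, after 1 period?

310

Call the bands 1 to 5, youngest first.
[period 1]
Births: 3100 × 0.244 = 756
Band 2: 14000 × 0.943 = 13202
Band 3: 18700 × 0.947 = 17709
Band 4: 3100 × 0.963 = 2985
Band 5: 6300 × 0.934 + 3200 × 0.359 = 5884 + 1149 = 7033
Net migration: Band 1 + 70 → 826; Band 2 + 340 → 13542; Band 3 + 310 → 18019; Band 4 + 330 → 3315; Band 5 − 20 → 7013
End of period: [826, 13542, 18019, 3315, 7013]
Scenario A total after 1 period: 42715
Scenario B projection —
[period 1]
Births: 3100 × 0.344 = 1066
Band 2: 14000 × 0.943 = 13202
Band 3: 18700 × 0.947 = 17709
Band 4: 3100 × 0.963 = 2985
Band 5: 6300 × 0.934 + 3200 × 0.359 = 5884 + 1149 = 7033
Net migration: Band 1 + 70 → 1136; Band 2 + 340 → 13542; Band 3 + 310 → 18019; Band 4 + 330 → 3315; Band 5 − 20 → 7013
End of period: [1136, 13542, 18019, 3315, 7013]
Scenario B total after 1 period: 43025
Difference B − A = 43025 − 42715 = 310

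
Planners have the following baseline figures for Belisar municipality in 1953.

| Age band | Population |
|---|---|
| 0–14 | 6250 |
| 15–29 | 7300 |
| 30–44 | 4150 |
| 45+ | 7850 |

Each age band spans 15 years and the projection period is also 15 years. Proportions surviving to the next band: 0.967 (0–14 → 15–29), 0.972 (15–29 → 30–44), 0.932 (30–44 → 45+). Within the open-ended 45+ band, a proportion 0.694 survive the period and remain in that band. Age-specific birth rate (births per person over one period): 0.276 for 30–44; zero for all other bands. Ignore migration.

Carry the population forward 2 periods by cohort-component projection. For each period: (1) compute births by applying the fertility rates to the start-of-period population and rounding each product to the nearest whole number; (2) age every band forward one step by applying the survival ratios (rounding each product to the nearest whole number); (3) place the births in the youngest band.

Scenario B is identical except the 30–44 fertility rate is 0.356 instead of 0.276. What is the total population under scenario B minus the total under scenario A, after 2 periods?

889

After projecting period 1:
Births: 4150 * 0.276 = 1145
15–29: 6250 * 0.967 = 6044
30–44: 7300 * 0.972 = 7096
45+: 4150 * 0.932 + 7850 * 0.694 = 3868 + 5448 = 9316
Population now: 0–14=1145, 15–29=6044, 30–44=7096, 45+=9316
After projecting period 2:
Births: 7096 * 0.276 = 1958
15–29: 1145 * 0.967 = 1107
30–44: 6044 * 0.972 = 5875
45+: 7096 * 0.932 + 9316 * 0.694 = 6613 + 6465 = 13078
Population now: 0–14=1958, 15–29=1107, 30–44=5875, 45+=13078
Scenario A total after 2 periods: 22018
Scenario B projection —
After projecting period 1:
Births: 4150 * 0.356 = 1477
15–29: 6250 * 0.967 = 6044
30–44: 7300 * 0.972 = 7096
45+: 4150 * 0.932 + 7850 * 0.694 = 3868 + 5448 = 9316
Population now: 0–14=1477, 15–29=6044, 30–44=7096, 45+=9316
After projecting period 2:
Births: 7096 * 0.356 = 2526
15–29: 1477 * 0.967 = 1428
30–44: 6044 * 0.972 = 5875
45+: 7096 * 0.932 + 9316 * 0.694 = 6613 + 6465 = 13078
Population now: 0–14=2526, 15–29=1428, 30–44=5875, 45+=13078
Scenario B total after 2 periods: 22907
Difference B − A = 22907 − 22018 = 889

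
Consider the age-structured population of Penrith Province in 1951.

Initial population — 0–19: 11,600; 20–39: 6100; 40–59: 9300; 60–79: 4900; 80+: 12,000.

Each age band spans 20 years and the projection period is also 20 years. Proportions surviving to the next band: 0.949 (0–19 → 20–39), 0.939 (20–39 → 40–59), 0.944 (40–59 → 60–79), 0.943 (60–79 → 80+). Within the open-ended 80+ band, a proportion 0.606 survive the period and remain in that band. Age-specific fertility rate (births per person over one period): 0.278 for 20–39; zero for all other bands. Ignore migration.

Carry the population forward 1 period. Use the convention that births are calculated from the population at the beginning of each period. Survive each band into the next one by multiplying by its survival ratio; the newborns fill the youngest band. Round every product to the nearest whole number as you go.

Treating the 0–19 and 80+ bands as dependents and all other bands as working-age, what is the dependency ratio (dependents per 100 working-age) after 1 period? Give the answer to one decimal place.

Let band 1 be 0–19 through band 5 = 80+.
— Period 1 —
Births: 6100 × 0.278 = 1696
Band 2: 11600 × 0.949 = 11008
Band 3: 6100 × 0.939 = 5728
Band 4: 9300 × 0.944 = 8779
Band 5: 4900 × 0.943 + 12000 × 0.606 = 4621 + 7272 = 11893
→ [1696, 11008, 5728, 8779, 11893]
Dependents (band 0–19 + band 80+) = 1696 + 11893 = 13589; working-age = 25515; ratio = 13589/25515 × 100 = 53.3

53.3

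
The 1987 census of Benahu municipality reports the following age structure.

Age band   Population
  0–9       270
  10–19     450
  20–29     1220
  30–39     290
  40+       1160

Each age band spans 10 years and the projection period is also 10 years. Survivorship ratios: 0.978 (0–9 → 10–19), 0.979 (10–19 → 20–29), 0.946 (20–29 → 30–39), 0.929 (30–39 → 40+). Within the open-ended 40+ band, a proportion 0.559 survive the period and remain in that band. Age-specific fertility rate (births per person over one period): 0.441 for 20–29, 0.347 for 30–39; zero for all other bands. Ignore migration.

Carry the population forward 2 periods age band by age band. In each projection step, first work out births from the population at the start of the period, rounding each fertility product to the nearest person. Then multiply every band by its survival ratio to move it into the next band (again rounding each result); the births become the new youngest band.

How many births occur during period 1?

Period 1.
Births: 1220 * 0.441 = 538 ; 290 * 0.347 = 101 ⇒ total 639
10–19: 270 * 0.978 = 264
20–29: 450 * 0.979 = 441
30–39: 1220 * 0.946 = 1154
40+: 290 * 0.929 + 1160 * 0.559 = 269 + 648 = 917
Population now: 0–9=639, 10–19=264, 20–29=441, 30–39=1154, 40+=917

639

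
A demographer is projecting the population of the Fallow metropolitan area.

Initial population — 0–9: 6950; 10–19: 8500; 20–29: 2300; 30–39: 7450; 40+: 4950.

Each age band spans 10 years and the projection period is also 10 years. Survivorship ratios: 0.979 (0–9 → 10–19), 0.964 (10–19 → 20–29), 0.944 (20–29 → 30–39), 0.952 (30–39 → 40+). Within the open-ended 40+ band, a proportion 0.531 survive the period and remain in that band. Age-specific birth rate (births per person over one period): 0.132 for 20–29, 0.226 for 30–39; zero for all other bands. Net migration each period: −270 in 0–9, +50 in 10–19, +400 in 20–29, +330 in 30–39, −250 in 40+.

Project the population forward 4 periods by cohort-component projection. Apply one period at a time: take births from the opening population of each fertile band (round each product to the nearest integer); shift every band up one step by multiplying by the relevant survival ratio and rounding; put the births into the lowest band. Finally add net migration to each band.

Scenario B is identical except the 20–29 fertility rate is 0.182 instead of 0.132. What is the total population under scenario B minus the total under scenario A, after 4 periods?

976

— Period 1 —
Births: 2300 × 0.132 = 304  |  7450 × 0.226 = 1684 → 1988
10–19: 6950 × 0.979 = 6804
20–29: 8500 × 0.964 = 8194
30–39: 2300 × 0.944 = 2171
40+: 7450 × 0.952 + 4950 × 0.531 = 7092 + 2628 = 9720
Net migration: 0–9 − 270 → 1718; 10–19 + 50 → 6854; 20–29 + 400 → 8594; 30–39 + 330 → 2501; 40+ − 250 → 9470
End of period: [1718, 6854, 8594, 2501, 9470]
— Period 2 —
Births: 8594 × 0.132 = 1134  |  2501 × 0.226 = 565 → 1699
10–19: 1718 × 0.979 = 1682
20–29: 6854 × 0.964 = 6607
30–39: 8594 × 0.944 = 8113
40+: 2501 × 0.952 + 9470 × 0.531 = 2381 + 5029 = 7410
Net migration: 0–9 − 270 → 1429; 10–19 + 50 → 1732; 20–29 + 400 → 7007; 30–39 + 330 → 8443; 40+ − 250 → 7160
End of period: [1429, 1732, 7007, 8443, 7160]
— Period 3 —
Births: 7007 × 0.132 = 925  |  8443 × 0.226 = 1908 → 2833
10–19: 1429 × 0.979 = 1399
20–29: 1732 × 0.964 = 1670
30–39: 7007 × 0.944 = 6615
40+: 8443 × 0.952 + 7160 × 0.531 = 8038 + 3802 = 11840
Net migration: 0–9 − 270 → 2563; 10–19 + 50 → 1449; 20–29 + 400 → 2070; 30–39 + 330 → 6945; 40+ − 250 → 11590
End of period: [2563, 1449, 2070, 6945, 11590]
— Period 4 —
Births: 2070 × 0.132 = 273  |  6945 × 0.226 = 1570 → 1843
10–19: 2563 × 0.979 = 2509
20–29: 1449 × 0.964 = 1397
30–39: 2070 × 0.944 = 1954
40+: 6945 × 0.952 + 11590 × 0.531 = 6612 + 6154 = 12766
Net migration: 0–9 − 270 → 1573; 10–19 + 50 → 2559; 20–29 + 400 → 1797; 30–39 + 330 → 2284; 40+ − 250 → 12516
End of period: [1573, 2559, 1797, 2284, 12516]
Scenario A total after 4 periods: 20729
Scenario B projection —
— Period 1 —
Births: 2300 × 0.182 = 419  |  7450 × 0.226 = 1684 → 2103
10–19: 6950 × 0.979 = 6804
20–29: 8500 × 0.964 = 8194
30–39: 2300 × 0.944 = 2171
40+: 7450 × 0.952 + 4950 × 0.531 = 7092 + 2628 = 9720
Net migration: 0–9 − 270 → 1833; 10–19 + 50 → 6854; 20–29 + 400 → 8594; 30–39 + 330 → 2501; 40+ − 250 → 9470
End of period: [1833, 6854, 8594, 2501, 9470]
— Period 2 —
Births: 8594 × 0.182 = 1564  |  2501 × 0.226 = 565 → 2129
10–19: 1833 × 0.979 = 1795
20–29: 6854 × 0.964 = 6607
30–39: 8594 × 0.944 = 8113
40+: 2501 × 0.952 + 9470 × 0.531 = 2381 + 5029 = 7410
Net migration: 0–9 − 270 → 1859; 10–19 + 50 → 1845; 20–29 + 400 → 7007; 30–39 + 330 → 8443; 40+ − 250 → 7160
End of period: [1859, 1845, 7007, 8443, 7160]
— Period 3 —
Births: 7007 × 0.182 = 1275  |  8443 × 0.226 = 1908 → 3183
10–19: 1859 × 0.979 = 1820
20–29: 1845 × 0.964 = 1779
30–39: 7007 × 0.944 = 6615
40+: 8443 × 0.952 + 7160 × 0.531 = 8038 + 3802 = 11840
Net migration: 0–9 − 270 → 2913; 10–19 + 50 → 1870; 20–29 + 400 → 2179; 30–39 + 330 → 6945; 40+ − 250 → 11590
End of period: [2913, 1870, 2179, 6945, 11590]
— Period 4 —
Births: 2179 × 0.182 = 397  |  6945 × 0.226 = 1570 → 1967
10–19: 2913 × 0.979 = 2852
20–29: 1870 × 0.964 = 1803
30–39: 2179 × 0.944 = 2057
40+: 6945 × 0.952 + 11590 × 0.531 = 6612 + 6154 = 12766
Net migration: 0–9 − 270 → 1697; 10–19 + 50 → 2902; 20–29 + 400 → 2203; 30–39 + 330 → 2387; 40+ − 250 → 12516
End of period: [1697, 2902, 2203, 2387, 12516]
Scenario B total after 4 periods: 21705
Difference B − A = 21705 − 20729 = 976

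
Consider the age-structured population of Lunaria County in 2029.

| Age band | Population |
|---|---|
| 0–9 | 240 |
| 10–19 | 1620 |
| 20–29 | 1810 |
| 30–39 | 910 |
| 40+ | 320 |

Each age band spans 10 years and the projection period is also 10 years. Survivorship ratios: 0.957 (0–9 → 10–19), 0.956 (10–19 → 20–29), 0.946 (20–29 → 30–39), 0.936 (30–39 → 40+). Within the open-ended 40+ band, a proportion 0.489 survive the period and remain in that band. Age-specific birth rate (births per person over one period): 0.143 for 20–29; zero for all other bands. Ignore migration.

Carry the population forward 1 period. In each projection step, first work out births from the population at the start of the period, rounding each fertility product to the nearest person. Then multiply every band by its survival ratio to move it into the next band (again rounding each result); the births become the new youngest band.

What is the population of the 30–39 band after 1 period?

[period 1]
Births: 1810 × 0.143 = 259
10–19: 240 × 0.957 = 230
20–29: 1620 × 0.956 = 1549
30–39: 1810 × 0.946 = 1712
40+: 910 × 0.936 + 320 × 0.489 = 852 + 156 = 1008
End of period: [259, 230, 1549, 1712, 1008]

1712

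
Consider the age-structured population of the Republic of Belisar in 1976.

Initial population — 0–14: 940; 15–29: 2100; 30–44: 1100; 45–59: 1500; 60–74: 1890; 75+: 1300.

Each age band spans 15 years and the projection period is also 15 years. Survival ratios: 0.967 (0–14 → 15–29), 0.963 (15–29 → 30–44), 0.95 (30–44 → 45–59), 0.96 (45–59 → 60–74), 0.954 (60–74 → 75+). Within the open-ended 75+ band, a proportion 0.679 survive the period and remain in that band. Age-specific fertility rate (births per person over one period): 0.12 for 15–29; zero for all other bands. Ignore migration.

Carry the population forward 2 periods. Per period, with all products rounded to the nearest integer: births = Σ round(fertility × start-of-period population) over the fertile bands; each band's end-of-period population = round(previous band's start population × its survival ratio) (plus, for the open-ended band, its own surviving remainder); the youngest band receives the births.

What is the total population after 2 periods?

7350

Numbering the bands 1..6 from youngest to oldest:
After projecting period 1:
Births: 2100 * 0.12 = 252
Band 2: 940 * 0.967 = 909
Band 3: 2100 * 0.963 = 2022
Band 4: 1100 * 0.95 = 1045
Band 5: 1500 * 0.96 = 1440
Band 6: 1890 * 0.954 + 1300 * 0.679 = 1803 + 883 = 2686
→ [252, 909, 2022, 1045, 1440, 2686]
After projecting period 2:
Births: 909 * 0.12 = 109
Band 2: 252 * 0.967 = 244
Band 3: 909 * 0.963 = 875
Band 4: 2022 * 0.95 = 1921
Band 5: 1045 * 0.96 = 1003
Band 6: 1440 * 0.954 + 2686 * 0.679 = 1374 + 1824 = 3198
→ [109, 244, 875, 1921, 1003, 3198]
Total after period 2: 109 + 244 + 875 + 1921 + 1003 + 3198 = 7350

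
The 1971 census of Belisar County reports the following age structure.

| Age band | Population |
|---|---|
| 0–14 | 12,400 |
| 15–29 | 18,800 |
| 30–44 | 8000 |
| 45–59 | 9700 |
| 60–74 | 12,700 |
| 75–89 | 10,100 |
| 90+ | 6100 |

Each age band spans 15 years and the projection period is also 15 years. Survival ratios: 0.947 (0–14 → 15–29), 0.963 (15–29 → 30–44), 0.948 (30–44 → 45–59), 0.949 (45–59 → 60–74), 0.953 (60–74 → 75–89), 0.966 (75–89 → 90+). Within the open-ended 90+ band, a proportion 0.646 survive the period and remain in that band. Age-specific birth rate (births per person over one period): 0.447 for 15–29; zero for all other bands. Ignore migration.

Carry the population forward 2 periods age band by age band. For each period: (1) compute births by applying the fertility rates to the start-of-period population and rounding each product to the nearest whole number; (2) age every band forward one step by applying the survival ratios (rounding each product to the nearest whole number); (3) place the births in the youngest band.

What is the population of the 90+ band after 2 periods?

Period 1:
Births: 18800 × 0.447 = 8404
15–29: 12400 × 0.947 = 11743
30–44: 18800 × 0.963 = 18104
45–59: 8000 × 0.948 = 7584
60–74: 9700 × 0.949 = 9205
75–89: 12700 × 0.953 = 12103
90+: 10100 × 0.966 + 6100 × 0.646 = 9757 + 3941 = 13698
Population now: 0–14=8404, 15–29=11743, 30–44=18104, 45–59=7584, 60–74=9205, 75–89=12103, 90+=13698
Period 2:
Births: 11743 × 0.447 = 5249
15–29: 8404 × 0.947 = 7959
30–44: 11743 × 0.963 = 11309
45–59: 18104 × 0.948 = 17163
60–74: 7584 × 0.949 = 7197
75–89: 9205 × 0.953 = 8772
90+: 12103 × 0.966 + 13698 × 0.646 = 11691 + 8849 = 20540
Population now: 0–14=5249, 15–29=7959, 30–44=11309, 45–59=17163, 60–74=7197, 75–89=8772, 90+=20540

20540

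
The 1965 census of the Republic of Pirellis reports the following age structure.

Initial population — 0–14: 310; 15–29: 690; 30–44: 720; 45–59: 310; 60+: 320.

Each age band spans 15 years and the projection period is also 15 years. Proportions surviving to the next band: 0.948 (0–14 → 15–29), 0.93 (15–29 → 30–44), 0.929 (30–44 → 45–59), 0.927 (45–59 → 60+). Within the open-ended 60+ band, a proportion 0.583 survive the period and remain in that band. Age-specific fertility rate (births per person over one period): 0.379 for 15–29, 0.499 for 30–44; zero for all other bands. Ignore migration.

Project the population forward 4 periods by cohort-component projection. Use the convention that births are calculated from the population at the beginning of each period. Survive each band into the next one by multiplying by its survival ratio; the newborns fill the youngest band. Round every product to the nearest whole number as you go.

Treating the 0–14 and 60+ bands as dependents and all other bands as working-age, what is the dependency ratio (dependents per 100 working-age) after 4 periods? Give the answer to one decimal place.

104.9

Let group 1 be 0–14 through group 5 = 60+.
After projecting period 1:
Births: 690 × 0.379 = 262 ; 720 × 0.499 = 359 → 621
Group 2: 310 × 0.948 = 294
Group 3: 690 × 0.93 = 642
Group 4: 720 × 0.929 = 669
Group 5: 310 × 0.927 + 320 × 0.583 = 287 + 187 = 474
Giving 621 / 294 / 642 / 669 / 474.
After projecting period 2:
Births: 294 × 0.379 = 111 ; 642 × 0.499 = 320 → 431
Group 2: 621 × 0.948 = 589
Group 3: 294 × 0.93 = 273
Group 4: 642 × 0.929 = 596
Group 5: 669 × 0.927 + 474 × 0.583 = 620 + 276 = 896
Giving 431 / 589 / 273 / 596 / 896.
After projecting period 3:
Births: 589 × 0.379 = 223 ; 273 × 0.499 = 136 → 359
Group 2: 431 × 0.948 = 409
Group 3: 589 × 0.93 = 548
Group 4: 273 × 0.929 = 254
Group 5: 596 × 0.927 + 896 × 0.583 = 552 + 522 = 1074
Giving 359 / 409 / 548 / 254 / 1074.
After projecting period 4:
Births: 409 × 0.379 = 155 ; 548 × 0.499 = 273 → 428
Group 2: 359 × 0.948 = 340
Group 3: 409 × 0.93 = 380
Group 4: 548 × 0.929 = 509
Group 5: 254 × 0.927 + 1074 × 0.583 = 235 + 626 = 861
Giving 428 / 340 / 380 / 509 / 861.
Dependents (band 0–14 + band 60+) = 428 + 861 = 1289; working-age = 1229; ratio = 1289/1229 × 100 = 104.9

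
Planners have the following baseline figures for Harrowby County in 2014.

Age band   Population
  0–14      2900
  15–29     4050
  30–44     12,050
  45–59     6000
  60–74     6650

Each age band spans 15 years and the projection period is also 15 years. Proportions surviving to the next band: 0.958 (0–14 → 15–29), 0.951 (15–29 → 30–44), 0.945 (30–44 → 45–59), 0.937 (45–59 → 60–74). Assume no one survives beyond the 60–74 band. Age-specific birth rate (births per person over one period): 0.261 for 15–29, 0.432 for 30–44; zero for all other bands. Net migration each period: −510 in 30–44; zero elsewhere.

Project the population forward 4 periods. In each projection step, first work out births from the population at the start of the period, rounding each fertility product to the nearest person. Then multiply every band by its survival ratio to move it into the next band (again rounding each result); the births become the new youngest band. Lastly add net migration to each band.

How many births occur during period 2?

Let group 1 be 0–14 through group 5 = 60–74.
Period 1:
Births: 4050 * 0.261 = 1057  |  12050 * 0.432 = 5206 ⇒ total 6263
Group 2: 2900 * 0.958 = 2778
Group 3: 4050 * 0.951 = 3852
Group 4: 12050 * 0.945 = 11387
Group 5: 6000 * 0.937 = 5622
Net migration: Group 3 − 510 → 3342
End of period: [6263, 2778, 3342, 11387, 5622]
Period 2:
Births: 2778 * 0.261 = 725  |  3342 * 0.432 = 1444 ⇒ total 2169
Group 2: 6263 * 0.958 = 6000
Group 3: 2778 * 0.951 = 2642
Group 4: 3342 * 0.945 = 3158
Group 5: 11387 * 0.937 = 10670
Net migration: Group 3 − 510 → 2132
End of period: [2169, 6000, 2132, 3158, 10670]

2169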